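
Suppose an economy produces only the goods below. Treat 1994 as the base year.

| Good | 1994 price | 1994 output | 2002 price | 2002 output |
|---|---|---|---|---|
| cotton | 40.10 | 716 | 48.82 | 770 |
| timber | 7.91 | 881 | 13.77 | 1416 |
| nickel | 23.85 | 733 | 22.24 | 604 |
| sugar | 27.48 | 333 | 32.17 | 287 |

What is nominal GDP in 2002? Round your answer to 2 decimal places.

79755.47

Nominal GDP 2002 = Σ (p_2002 × q_2002) = 48.82·770 + 13.77·1416 + 22.24·604 + 32.17·287 = 79755.47.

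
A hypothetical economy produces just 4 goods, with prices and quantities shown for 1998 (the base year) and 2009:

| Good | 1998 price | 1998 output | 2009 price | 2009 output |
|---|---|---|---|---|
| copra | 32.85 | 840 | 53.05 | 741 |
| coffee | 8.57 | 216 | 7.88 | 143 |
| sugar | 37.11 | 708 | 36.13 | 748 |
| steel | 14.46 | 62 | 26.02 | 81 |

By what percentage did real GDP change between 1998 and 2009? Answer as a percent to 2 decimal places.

Real GDP 1998 = Nominal GDP 1998 = 32.85·840 + 8.57·216 + 37.11·708 + 14.46·62 = 56615.52.
Real GDP 2009 (at 1998 prices) = 32.85·741 + 8.57·143 + 37.11·748 + 14.46·81 = 54496.90.
Real growth = 54496.90/56615.52 − 1 = -0.0374.

-3.74%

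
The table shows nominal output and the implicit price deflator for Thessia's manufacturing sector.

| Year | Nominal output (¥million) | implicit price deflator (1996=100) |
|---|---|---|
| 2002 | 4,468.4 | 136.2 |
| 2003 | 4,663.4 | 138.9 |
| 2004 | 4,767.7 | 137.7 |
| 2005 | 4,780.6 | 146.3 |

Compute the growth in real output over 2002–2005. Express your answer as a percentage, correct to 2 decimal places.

Real output 2002 = 4468.4/1.362 = 3280.76.
Real output 2005 = 4780.6/1.463 = 3267.67.
Change = 3267.67/3280.76 − 1 = -0.0040.

-0.40%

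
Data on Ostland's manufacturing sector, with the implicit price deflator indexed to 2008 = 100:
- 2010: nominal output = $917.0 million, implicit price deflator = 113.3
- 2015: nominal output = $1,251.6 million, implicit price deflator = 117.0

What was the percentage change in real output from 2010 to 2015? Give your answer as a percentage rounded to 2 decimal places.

32.17%

Real output 2010 = 917.0 / 1.133 = 809.36.
Real output 2015 = 1251.6 / 1.170 = 1069.74.
Real growth = 1069.74 / 809.36 − 1 = 0.3217.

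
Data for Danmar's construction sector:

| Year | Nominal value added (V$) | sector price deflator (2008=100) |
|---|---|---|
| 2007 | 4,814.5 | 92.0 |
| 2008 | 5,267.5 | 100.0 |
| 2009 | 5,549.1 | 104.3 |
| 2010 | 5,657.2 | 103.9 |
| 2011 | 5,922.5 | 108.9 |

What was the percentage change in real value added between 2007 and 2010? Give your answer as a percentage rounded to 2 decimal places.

Real value added 2007 = 4814.5/0.920 = 5233.15.
Real value added 2010 = 5657.2/1.039 = 5444.85.
Change = 5444.85/5233.15 − 1 = 0.0405.

4.05%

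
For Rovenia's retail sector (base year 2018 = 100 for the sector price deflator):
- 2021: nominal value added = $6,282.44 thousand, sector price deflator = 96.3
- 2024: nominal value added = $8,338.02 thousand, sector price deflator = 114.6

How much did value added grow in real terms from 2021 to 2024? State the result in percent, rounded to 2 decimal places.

11.53%

Deflate each year: 2021 → 6282.44/0.963 = 6523.82; 2024 → 8338.02/1.146 = 7275.76.
So real value added changed by 7275.76/6523.82 − 1 = 0.1153, i.e. 11.53%.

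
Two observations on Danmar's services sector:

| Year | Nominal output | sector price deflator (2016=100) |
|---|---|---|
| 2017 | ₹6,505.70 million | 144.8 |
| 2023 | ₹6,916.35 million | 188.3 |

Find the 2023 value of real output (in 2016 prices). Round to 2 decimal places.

₹3,673.05 million

Real output = Nominal / (sector price deflator/100) = 6916.35 / 1.883 = 3673.05.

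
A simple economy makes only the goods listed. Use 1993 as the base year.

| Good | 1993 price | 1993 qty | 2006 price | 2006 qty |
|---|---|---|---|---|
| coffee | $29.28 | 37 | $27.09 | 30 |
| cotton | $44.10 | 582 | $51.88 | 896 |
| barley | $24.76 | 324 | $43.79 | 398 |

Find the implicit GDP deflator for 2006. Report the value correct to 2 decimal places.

128.82

Nominal GDP 2006 = 27.09·30 + 51.88·896 + 43.79·398 = 64725.60.
Real GDP 2006 (at 1993 prices) = 29.28·30 + 44.10·896 + 24.76·398 = 50246.48.
Deflator = Nominal/Real × 100 = 64725.60/50246.48 × 100 = 128.816.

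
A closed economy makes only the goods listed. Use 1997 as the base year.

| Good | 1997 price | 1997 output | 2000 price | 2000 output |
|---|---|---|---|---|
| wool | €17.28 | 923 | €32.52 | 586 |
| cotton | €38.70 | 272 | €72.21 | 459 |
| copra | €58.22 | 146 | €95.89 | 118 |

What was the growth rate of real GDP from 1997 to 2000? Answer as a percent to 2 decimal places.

-0.62%

Real GDP 1997 = Nominal GDP 1997 = 17.28·923 + 38.70·272 + 58.22·146 = 34975.96.
Real GDP 2000 (at 1997 prices) = 17.28·586 + 38.70·459 + 58.22·118 = 34759.34.
Real growth = 34759.34/34975.96 − 1 = -0.0062.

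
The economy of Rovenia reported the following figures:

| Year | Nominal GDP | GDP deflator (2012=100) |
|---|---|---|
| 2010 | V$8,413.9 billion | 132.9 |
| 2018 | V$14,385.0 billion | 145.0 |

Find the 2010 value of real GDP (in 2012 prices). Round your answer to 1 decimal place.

Real GDP = Nominal / (GDP deflator/100) = 8413.9 / 1.329 = 6331.00.

V$6,331.0 billion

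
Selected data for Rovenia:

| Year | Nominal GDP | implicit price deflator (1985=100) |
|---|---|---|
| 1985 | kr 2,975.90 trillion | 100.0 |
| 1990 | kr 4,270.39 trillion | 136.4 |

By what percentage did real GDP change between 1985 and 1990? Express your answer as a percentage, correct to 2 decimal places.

5.20%

Deflate each year: 1985 → 2975.90/1.000 = 2975.90; 1990 → 4270.39/1.364 = 3130.78.
So real GDP changed by 3130.78/2975.90 − 1 = 0.0520, i.e. 5.20%.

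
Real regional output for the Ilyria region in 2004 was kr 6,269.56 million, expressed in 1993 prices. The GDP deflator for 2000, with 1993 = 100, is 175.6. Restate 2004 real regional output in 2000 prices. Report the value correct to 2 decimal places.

kr 11,009.35 million

Real regional output in 2000 prices = Real regional output in 1993 prices × (P_2000/P_1993) = 6269.56 × 1.756 = 11009.35.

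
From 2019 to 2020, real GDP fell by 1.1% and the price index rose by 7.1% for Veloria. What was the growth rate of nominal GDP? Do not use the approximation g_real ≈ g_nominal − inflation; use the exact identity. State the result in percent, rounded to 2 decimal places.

(1 + g_nom) = (1 + g_real)(1 + π) = 0.9890 × 1.0710 = 1.05922.

5.92%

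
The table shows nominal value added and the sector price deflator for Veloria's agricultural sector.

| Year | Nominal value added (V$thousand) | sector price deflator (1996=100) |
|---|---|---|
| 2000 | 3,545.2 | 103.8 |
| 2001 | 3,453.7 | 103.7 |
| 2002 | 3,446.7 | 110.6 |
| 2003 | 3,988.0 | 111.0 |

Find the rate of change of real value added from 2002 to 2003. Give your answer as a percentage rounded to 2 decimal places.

Real value added 2002 = 3446.7/1.106 = 3116.37.
Real value added 2003 = 3988.0/1.110 = 3592.79.
Change = 3592.79/3116.37 − 1 = 0.1529.

15.29%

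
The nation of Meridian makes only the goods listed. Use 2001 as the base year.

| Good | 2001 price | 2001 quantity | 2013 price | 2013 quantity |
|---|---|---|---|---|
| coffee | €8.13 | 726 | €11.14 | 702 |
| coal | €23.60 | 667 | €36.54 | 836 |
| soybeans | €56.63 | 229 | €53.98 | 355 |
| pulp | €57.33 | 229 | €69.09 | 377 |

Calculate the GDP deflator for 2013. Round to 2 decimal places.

124.46

Nominal GDP 2013 = 11.14·702 + 36.54·836 + 53.98·355 + 69.09·377 = 83577.55.
Real GDP 2013 (at 2001 prices) = 8.13·702 + 23.60·836 + 56.63·355 + 57.33·377 = 67153.92.
Deflator = Nominal/Real × 100 = 83577.55/67153.92 × 100 = 124.457.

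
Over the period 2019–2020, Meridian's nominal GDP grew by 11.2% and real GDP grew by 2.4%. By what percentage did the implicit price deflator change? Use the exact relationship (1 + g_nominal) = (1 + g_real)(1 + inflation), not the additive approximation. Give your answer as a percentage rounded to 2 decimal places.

(1 + g_nom) = (1 + g_real)(1 + π), so π = 1.1120 / 1.0240 − 1 = 0.08594.

8.59%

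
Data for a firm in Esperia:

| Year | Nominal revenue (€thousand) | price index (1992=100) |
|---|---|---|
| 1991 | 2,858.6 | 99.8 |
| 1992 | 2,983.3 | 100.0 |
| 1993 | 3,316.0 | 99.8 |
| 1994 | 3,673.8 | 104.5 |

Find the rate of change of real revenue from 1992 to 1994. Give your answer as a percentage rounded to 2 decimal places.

Real revenue 1992 = 2983.3/1.000 = 2983.30.
Real revenue 1994 = 3673.8/1.045 = 3515.60.
Change = 3515.60/2983.30 − 1 = 0.1784.

17.84%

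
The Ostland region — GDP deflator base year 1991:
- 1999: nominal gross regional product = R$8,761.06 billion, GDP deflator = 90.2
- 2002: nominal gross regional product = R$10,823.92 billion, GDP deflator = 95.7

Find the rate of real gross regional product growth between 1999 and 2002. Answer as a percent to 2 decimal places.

Real gross regional product 1999 = 8761.06 / 0.902 = 9712.93.
Real gross regional product 2002 = 10823.92 / 0.957 = 11310.26.
Real growth = 11310.26 / 9712.93 − 1 = 0.1645.

16.45%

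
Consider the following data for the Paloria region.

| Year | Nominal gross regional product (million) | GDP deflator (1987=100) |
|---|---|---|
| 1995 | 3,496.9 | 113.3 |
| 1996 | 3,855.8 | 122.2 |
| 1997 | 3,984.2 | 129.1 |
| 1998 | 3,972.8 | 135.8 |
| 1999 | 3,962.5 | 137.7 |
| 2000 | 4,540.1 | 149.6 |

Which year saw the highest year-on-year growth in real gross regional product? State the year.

2000

1996: real = 3855.8/1.222 = 3155.32; growth vs 1995 (3086.41) = 2.23%.
1997: real = 3984.2/1.291 = 3086.13; growth vs 1996 (3155.32) = -2.19%.
1998: real = 3972.8/1.358 = 2925.48; growth vs 1997 (3086.13) = -5.21%.
1999: real = 3962.5/1.377 = 2877.63; growth vs 1998 (2925.48) = -1.64%.
2000: real = 4540.1/1.496 = 3034.83; growth vs 1999 (2877.63) = 5.46%.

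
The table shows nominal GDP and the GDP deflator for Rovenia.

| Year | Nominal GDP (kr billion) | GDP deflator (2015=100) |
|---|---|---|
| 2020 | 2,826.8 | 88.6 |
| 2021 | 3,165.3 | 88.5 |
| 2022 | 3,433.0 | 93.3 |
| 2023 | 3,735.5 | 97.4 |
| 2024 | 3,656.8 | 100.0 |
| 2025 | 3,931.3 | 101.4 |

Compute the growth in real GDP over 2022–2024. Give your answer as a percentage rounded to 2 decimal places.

-0.62%

Real GDP 2022 = 3433.0/0.933 = 3679.53.
Real GDP 2024 = 3656.8/1.000 = 3656.80.
Change = 3656.80/3679.53 − 1 = -0.0062.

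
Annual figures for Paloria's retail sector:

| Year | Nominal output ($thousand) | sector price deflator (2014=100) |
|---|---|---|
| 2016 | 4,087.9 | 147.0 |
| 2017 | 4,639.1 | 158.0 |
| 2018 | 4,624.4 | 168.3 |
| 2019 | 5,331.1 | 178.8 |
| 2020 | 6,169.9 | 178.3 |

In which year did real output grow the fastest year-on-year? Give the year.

2020

2017: real = 4639.1/1.580 = 2936.14; growth vs 2016 (2780.88) = 5.58%.
2018: real = 4624.4/1.683 = 2747.71; growth vs 2017 (2936.14) = -6.42%.
2019: real = 5331.1/1.788 = 2981.60; growth vs 2018 (2747.71) = 8.51%.
2020: real = 6169.9/1.783 = 3460.40; growth vs 2019 (2981.60) = 16.06%.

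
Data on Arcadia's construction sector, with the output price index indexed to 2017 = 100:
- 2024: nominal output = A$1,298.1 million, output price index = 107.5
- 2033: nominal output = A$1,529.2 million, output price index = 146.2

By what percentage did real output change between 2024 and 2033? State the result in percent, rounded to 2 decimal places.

Real output 2024 = 1298.1 / 1.075 = 1207.53.
Real output 2033 = 1529.2 / 1.462 = 1045.96.
Real growth = 1045.96 / 1207.53 − 1 = -0.1338.

-13.38%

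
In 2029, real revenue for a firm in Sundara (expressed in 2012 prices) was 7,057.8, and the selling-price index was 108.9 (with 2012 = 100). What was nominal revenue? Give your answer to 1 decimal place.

Nominal revenue = Real × (selling-price index/100) = 7057.8 × 1.089 = 7685.94.

7,685.9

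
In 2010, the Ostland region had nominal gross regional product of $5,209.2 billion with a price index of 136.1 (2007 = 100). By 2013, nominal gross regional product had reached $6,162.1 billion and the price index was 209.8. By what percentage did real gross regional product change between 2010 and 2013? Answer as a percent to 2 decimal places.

Deflate each year: 2010 → 5209.2/1.361 = 3827.48; 2013 → 6162.1/2.098 = 2937.13.
So real gross regional product changed by 2937.13/3827.48 − 1 = -0.2326, i.e. -23.26%.

-23.26%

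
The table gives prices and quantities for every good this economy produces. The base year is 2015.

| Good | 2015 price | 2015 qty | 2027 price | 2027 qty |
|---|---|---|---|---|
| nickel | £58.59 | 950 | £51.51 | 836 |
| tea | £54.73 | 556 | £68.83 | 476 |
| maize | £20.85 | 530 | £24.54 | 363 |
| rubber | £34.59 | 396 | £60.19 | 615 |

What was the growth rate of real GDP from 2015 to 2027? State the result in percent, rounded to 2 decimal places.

Real GDP 2015 = Nominal GDP 2015 = 58.59·950 + 54.73·556 + 20.85·530 + 34.59·396 = 110838.52.
Real GDP 2027 (at 2015 prices) = 58.59·836 + 54.73·476 + 20.85·363 + 34.59·615 = 103874.12.
Real growth = 103874.12/110838.52 − 1 = -0.0628.

-6.28%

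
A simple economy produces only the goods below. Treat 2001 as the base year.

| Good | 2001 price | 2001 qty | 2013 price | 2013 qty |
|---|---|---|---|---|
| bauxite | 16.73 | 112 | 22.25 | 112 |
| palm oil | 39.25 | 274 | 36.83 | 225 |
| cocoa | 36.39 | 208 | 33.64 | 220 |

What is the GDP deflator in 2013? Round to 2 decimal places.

97.16

Nominal GDP 2013 = 22.25·112 + 36.83·225 + 33.64·220 = 18179.55.
Real GDP 2013 (at 2001 prices) = 16.73·112 + 39.25·225 + 36.39·220 = 18710.81.
Deflator = Nominal/Real × 100 = 18179.55/18710.81 × 100 = 97.161.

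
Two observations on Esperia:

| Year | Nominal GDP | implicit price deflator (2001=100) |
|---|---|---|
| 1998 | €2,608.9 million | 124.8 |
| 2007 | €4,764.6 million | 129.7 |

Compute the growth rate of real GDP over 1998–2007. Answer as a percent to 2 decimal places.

Deflate each year: 1998 → 2608.9/1.248 = 2090.46; 2007 → 4764.6/1.297 = 3673.55.
So real GDP changed by 3673.55/2090.46 − 1 = 0.7573, i.e. 75.73%.

75.73%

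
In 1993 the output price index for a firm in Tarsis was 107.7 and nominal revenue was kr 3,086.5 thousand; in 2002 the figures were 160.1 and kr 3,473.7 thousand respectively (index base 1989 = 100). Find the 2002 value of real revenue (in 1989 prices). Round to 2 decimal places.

Real revenue = Nominal / (output price index/100) = 3473.7 / 1.601 = 2169.71.

kr 2,169.71 thousand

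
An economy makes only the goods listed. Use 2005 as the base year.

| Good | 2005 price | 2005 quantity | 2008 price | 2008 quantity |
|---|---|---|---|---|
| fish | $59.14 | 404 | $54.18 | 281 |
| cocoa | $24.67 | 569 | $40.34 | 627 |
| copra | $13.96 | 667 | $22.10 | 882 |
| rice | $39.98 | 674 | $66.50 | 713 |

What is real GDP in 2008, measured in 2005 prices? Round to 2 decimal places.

$72904.89

Real GDP 2008 = Σ (p_2005 × q_2008) = 59.14·281 + 24.67·627 + 13.96·882 + 39.98·713 = 72904.89.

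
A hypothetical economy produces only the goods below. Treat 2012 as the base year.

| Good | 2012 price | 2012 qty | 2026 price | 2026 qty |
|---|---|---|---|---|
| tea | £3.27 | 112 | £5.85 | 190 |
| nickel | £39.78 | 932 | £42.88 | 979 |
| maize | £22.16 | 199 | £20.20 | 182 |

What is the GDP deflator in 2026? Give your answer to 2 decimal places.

Nominal GDP 2026 = 5.85·190 + 42.88·979 + 20.20·182 = 46767.42.
Real GDP 2026 (at 2012 prices) = 3.27·190 + 39.78·979 + 22.16·182 = 43599.04.
Deflator = Nominal/Real × 100 = 46767.42/43599.04 × 100 = 107.267.

107.27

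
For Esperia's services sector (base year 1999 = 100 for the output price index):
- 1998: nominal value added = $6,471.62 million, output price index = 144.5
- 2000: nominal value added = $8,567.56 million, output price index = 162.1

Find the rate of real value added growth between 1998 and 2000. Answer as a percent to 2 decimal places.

Deflate each year: 1998 → 6471.62/1.445 = 4478.63; 2000 → 8567.56/1.621 = 5285.35.
So real value added changed by 5285.35/4478.63 − 1 = 0.1801, i.e. 18.01%.

18.01%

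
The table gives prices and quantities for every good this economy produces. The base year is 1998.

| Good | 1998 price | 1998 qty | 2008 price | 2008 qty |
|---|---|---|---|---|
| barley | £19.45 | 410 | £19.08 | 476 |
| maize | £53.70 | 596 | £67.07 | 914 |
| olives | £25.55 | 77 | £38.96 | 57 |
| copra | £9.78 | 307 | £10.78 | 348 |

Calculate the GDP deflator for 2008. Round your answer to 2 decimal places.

Nominal GDP 2008 = 19.08·476 + 67.07·914 + 38.96·57 + 10.78·348 = 76356.22.
Real GDP 2008 (at 1998 prices) = 19.45·476 + 53.70·914 + 25.55·57 + 9.78·348 = 63199.79.
Deflator = Nominal/Real × 100 = 76356.22/63199.79 × 100 = 120.817.

120.82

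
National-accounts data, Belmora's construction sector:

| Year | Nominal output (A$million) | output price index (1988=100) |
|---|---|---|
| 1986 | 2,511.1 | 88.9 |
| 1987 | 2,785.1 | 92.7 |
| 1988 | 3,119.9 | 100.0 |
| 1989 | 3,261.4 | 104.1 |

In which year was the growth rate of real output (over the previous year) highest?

1987: real = 2785.1/0.927 = 3004.42; growth vs 1986 (2824.63) = 6.37%.
1988: real = 3119.9/1.000 = 3119.90; growth vs 1987 (3004.42) = 3.84%.
1989: real = 3261.4/1.041 = 3132.95; growth vs 1988 (3119.90) = 0.42%.

1987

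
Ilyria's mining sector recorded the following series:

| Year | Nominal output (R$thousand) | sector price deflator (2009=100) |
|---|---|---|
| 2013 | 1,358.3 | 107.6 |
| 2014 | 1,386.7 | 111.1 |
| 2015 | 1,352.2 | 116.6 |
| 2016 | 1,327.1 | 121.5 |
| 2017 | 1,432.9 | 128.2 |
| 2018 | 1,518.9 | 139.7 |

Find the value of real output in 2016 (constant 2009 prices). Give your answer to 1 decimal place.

Real output 2016 = 1327.1 / 1.215 = 1092.26.

R$1,092.3 thousand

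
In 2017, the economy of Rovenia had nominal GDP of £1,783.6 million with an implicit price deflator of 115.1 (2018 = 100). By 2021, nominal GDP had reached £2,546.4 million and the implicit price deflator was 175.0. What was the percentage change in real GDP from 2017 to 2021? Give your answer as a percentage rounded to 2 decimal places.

-6.10%

Deflate each year: 2017 → 1783.6/1.151 = 1549.61; 2021 → 2546.4/1.750 = 1455.09.
So real GDP changed by 1455.09/1549.61 − 1 = -0.0610, i.e. -6.10%.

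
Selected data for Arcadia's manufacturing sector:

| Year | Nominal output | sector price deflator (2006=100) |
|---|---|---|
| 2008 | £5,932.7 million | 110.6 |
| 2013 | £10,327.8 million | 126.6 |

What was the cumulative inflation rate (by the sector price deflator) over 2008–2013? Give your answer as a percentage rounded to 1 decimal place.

Price-level change = 126.6 / 110.6 − 1 = 0.1447.

14.5%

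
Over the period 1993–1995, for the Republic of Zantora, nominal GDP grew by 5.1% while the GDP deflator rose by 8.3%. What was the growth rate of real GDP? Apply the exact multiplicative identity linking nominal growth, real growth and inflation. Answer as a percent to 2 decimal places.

-2.95%

(1 + g_nom) = (1 + g_real)(1 + π), so g_real = 1.0510 / 1.0830 − 1 = -0.02955.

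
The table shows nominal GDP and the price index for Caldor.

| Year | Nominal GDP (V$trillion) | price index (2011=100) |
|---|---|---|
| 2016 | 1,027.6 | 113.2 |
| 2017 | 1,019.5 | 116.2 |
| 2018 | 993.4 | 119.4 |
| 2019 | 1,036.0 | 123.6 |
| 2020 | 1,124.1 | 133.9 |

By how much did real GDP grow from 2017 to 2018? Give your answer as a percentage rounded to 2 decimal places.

-5.17%

Real GDP 2017 = 1019.5/1.162 = 877.37.
Real GDP 2018 = 993.4/1.194 = 831.99.
Change = 831.99/877.37 − 1 = -0.0517.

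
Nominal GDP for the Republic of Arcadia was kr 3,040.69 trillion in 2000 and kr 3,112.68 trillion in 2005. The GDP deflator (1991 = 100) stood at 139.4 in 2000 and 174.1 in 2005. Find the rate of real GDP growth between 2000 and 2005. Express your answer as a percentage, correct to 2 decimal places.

Real GDP 2000 = 3040.69 / 1.394 = 2181.27.
Real GDP 2005 = 3112.68 / 1.741 = 1787.87.
Real growth = 1787.87 / 2181.27 − 1 = -0.1804.

-18.04%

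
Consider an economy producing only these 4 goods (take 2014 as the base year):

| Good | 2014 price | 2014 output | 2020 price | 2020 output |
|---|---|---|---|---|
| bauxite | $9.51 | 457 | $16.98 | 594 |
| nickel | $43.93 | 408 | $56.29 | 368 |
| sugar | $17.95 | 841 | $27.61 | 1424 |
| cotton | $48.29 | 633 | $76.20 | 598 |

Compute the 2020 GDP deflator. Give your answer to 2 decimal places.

Nominal GDP 2020 = 16.98·594 + 56.29·368 + 27.61·1424 + 76.20·598 = 115685.08.
Real GDP 2020 (at 2014 prices) = 9.51·594 + 43.93·368 + 17.95·1424 + 48.29·598 = 76253.40.
Deflator = Nominal/Real × 100 = 115685.08/76253.40 × 100 = 151.711.

151.71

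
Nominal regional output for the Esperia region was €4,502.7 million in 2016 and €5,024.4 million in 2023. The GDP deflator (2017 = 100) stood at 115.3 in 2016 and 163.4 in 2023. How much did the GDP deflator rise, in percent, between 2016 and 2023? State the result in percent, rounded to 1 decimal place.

41.7%

Price-level change = 163.4 / 115.3 − 1 = 0.4172.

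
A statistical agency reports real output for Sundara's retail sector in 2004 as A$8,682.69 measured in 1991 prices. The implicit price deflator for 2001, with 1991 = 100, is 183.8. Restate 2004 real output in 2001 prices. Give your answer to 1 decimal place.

A$15,958.8

Real output in 2001 prices = Real output in 1991 prices × (P_2001/P_1991) = 8682.69 × 1.838 = 15958.78.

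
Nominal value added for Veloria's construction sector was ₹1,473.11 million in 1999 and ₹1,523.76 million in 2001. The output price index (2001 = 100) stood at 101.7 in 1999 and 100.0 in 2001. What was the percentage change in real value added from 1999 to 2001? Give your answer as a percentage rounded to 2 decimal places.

5.20%

Deflate each year: 1999 → 1473.11/1.017 = 1448.49; 2001 → 1523.76/1.000 = 1523.76.
So real value added changed by 1523.76/1448.49 − 1 = 0.0520, i.e. 5.20%.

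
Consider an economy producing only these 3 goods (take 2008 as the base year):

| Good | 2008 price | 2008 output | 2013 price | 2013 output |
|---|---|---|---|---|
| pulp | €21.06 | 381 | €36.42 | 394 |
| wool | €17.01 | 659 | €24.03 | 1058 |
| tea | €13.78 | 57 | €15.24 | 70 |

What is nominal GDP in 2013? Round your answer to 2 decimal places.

Nominal GDP 2013 = Σ (p_2013 × q_2013) = 36.42·394 + 24.03·1058 + 15.24·70 = 40840.02.

€40840.02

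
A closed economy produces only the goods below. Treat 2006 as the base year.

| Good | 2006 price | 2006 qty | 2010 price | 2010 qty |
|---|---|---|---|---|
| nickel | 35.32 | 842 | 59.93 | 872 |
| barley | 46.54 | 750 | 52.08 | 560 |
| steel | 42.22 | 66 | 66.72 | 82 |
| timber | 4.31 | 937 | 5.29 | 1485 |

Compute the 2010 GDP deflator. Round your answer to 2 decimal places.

142.00

Nominal GDP 2010 = 59.93·872 + 52.08·560 + 66.72·82 + 5.29·1485 = 94750.45.
Real GDP 2010 (at 2006 prices) = 35.32·872 + 46.54·560 + 42.22·82 + 4.31·1485 = 66723.83.
Deflator = Nominal/Real × 100 = 94750.45/66723.83 × 100 = 142.004.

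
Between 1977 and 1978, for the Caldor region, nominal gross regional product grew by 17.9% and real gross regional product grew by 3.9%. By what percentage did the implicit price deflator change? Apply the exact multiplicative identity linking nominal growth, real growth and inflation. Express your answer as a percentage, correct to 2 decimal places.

13.47%

(1 + g_nom) = (1 + g_real)(1 + π), so π = 1.1790 / 1.0390 − 1 = 0.13474.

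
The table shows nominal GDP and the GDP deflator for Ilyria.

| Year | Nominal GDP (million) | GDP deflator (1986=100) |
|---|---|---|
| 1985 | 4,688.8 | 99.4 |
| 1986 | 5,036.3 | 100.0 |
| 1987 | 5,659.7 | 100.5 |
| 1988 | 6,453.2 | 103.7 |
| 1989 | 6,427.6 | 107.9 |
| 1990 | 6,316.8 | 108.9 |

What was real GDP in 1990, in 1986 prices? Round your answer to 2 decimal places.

Real GDP 1990 = 6316.8 / 1.089 = 5800.55.

5,800.55 million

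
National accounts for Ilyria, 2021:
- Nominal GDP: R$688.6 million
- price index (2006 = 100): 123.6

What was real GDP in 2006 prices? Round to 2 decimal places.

R$557.12 million

Real GDP = Nominal / (price index/100) = 688.6 / 1.236 = 557.12.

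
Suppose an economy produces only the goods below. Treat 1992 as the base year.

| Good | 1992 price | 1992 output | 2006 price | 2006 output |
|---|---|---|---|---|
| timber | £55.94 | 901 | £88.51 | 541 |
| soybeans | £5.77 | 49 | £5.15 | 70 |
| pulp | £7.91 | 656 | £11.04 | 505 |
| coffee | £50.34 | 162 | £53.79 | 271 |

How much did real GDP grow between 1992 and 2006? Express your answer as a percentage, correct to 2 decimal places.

Real GDP 1992 = Nominal GDP 1992 = 55.94·901 + 5.77·49 + 7.91·656 + 50.34·162 = 64028.71.
Real GDP 2006 (at 1992 prices) = 55.94·541 + 5.77·70 + 7.91·505 + 50.34·271 = 48304.13.
Real growth = 48304.13/64028.71 − 1 = -0.2456.

-24.56%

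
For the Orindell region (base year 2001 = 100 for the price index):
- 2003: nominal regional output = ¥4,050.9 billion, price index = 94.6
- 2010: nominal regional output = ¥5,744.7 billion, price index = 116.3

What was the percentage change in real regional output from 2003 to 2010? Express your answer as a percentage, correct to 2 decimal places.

15.35%

Real regional output 2003 = 4050.9 / 0.946 = 4282.14.
Real regional output 2010 = 5744.7 / 1.163 = 4939.55.
Real growth = 4939.55 / 4282.14 − 1 = 0.1535.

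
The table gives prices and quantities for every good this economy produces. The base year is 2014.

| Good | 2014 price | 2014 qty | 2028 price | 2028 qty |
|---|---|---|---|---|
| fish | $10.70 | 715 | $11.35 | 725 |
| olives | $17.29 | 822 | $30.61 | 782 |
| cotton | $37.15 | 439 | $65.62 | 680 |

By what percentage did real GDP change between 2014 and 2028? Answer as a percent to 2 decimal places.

21.92%

Real GDP 2014 = Nominal GDP 2014 = 10.70·715 + 17.29·822 + 37.15·439 = 38171.73.
Real GDP 2028 (at 2014 prices) = 10.70·725 + 17.29·782 + 37.15·680 = 46540.28.
Real growth = 46540.28/38171.73 − 1 = 0.2192.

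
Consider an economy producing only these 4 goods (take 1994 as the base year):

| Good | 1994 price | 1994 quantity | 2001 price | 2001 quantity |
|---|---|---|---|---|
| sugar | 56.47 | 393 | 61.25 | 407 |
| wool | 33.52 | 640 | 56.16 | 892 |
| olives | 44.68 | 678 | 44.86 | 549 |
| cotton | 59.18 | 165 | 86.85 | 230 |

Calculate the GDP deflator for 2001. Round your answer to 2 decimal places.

Nominal GDP 2001 = 61.25·407 + 56.16·892 + 44.86·549 + 86.85·230 = 119627.11.
Real GDP 2001 (at 1994 prices) = 56.47·407 + 33.52·892 + 44.68·549 + 59.18·230 = 91023.85.
Deflator = Nominal/Real × 100 = 119627.11/91023.85 × 100 = 131.424.

131.42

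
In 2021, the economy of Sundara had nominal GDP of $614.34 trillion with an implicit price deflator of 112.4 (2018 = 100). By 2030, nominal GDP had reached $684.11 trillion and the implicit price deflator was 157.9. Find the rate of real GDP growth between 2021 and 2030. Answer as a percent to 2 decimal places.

Real GDP 2021 = 614.34 / 1.124 = 546.57.
Real GDP 2030 = 684.11 / 1.579 = 433.26.
Real growth = 433.26 / 546.57 − 1 = -0.2073.

-20.73%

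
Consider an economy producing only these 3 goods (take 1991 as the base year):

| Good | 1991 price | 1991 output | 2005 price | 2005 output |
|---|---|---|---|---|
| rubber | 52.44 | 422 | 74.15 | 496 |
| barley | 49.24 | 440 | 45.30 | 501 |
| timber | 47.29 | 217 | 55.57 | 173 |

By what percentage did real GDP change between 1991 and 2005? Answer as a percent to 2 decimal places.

8.89%

Real GDP 1991 = Nominal GDP 1991 = 52.44·422 + 49.24·440 + 47.29·217 = 54057.21.
Real GDP 2005 (at 1991 prices) = 52.44·496 + 49.24·501 + 47.29·173 = 58860.65.
Real growth = 58860.65/54057.21 − 1 = 0.0889.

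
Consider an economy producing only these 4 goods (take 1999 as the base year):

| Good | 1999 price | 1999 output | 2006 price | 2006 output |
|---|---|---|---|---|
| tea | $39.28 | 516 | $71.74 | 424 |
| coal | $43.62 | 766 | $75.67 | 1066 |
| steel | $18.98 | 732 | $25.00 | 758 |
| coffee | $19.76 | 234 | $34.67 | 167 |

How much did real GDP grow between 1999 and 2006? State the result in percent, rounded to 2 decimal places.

11.97%

Real GDP 1999 = Nominal GDP 1999 = 39.28·516 + 43.62·766 + 18.98·732 + 19.76·234 = 72198.60.
Real GDP 2006 (at 1999 prices) = 39.28·424 + 43.62·1066 + 18.98·758 + 19.76·167 = 80840.40.
Real growth = 80840.40/72198.60 − 1 = 0.1197.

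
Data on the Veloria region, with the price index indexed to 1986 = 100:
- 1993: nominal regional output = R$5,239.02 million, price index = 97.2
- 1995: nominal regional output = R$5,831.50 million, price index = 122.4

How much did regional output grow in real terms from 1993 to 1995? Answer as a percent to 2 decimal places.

Real regional output 1993 = 5239.02 / 0.972 = 5389.94.
Real regional output 1995 = 5831.50 / 1.224 = 4764.30.
Real growth = 4764.30 / 5389.94 − 1 = -0.1161.

-11.61%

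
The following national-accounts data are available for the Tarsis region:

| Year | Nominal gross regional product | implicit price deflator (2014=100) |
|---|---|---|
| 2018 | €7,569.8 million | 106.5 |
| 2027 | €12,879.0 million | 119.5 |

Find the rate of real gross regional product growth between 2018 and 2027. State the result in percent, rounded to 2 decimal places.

51.63%

Real gross regional product 2018 = 7569.8 / 1.065 = 7107.79.
Real gross regional product 2027 = 12879.0 / 1.195 = 10777.41.
Real growth = 10777.41 / 7107.79 − 1 = 0.5163.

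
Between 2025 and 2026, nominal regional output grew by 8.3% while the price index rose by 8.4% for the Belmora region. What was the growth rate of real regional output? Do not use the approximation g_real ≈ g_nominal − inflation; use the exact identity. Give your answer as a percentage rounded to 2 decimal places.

(1 + g_nom) = (1 + g_real)(1 + π), so g_real = 1.0830 / 1.0840 − 1 = -0.00092.

-0.09%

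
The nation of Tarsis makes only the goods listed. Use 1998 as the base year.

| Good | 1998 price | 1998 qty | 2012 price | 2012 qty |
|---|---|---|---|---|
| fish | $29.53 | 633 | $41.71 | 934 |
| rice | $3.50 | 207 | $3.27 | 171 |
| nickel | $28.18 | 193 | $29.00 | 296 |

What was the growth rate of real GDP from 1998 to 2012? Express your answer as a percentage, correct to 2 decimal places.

46.93%

Real GDP 1998 = Nominal GDP 1998 = 29.53·633 + 3.50·207 + 28.18·193 = 24855.73.
Real GDP 2012 (at 1998 prices) = 29.53·934 + 3.50·171 + 28.18·296 = 36520.80.
Real growth = 36520.80/24855.73 − 1 = 0.4693.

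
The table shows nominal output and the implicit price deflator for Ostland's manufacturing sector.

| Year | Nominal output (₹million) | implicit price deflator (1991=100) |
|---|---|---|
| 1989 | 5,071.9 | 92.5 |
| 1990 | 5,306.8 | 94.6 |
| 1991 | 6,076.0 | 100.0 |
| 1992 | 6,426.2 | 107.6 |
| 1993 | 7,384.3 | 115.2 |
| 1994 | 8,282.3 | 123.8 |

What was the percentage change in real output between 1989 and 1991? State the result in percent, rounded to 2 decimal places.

10.81%

Real output 1989 = 5071.9/0.925 = 5483.14.
Real output 1991 = 6076.0/1.000 = 6076.00.
Change = 6076.00/5483.14 − 1 = 0.1081.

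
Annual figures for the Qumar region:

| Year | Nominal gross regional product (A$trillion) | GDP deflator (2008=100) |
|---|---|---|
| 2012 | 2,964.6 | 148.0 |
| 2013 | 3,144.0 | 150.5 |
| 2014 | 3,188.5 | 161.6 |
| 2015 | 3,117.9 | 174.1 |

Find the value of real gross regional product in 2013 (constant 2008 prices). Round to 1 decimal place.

Real gross regional product 2013 = 3144.0 / 1.505 = 2089.04.

A$2,089.0 trillion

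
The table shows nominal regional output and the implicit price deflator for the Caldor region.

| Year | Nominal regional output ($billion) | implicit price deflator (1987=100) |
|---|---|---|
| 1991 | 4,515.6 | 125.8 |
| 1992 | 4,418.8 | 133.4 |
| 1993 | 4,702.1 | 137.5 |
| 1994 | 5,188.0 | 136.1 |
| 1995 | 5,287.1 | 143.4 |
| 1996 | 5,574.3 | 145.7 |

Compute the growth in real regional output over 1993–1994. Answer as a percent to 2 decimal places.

11.47%

Real regional output 1993 = 4702.1/1.375 = 3419.71.
Real regional output 1994 = 5188.0/1.361 = 3811.90.
Change = 3811.90/3419.71 − 1 = 0.1147.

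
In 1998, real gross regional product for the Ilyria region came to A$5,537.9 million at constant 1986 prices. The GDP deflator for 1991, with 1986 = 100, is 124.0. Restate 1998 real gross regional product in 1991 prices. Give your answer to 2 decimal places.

A$6,867.00 million

Real gross regional product in 1991 prices = Real gross regional product in 1986 prices × (P_1991/P_1986) = 5537.9 × 1.240 = 6867.00.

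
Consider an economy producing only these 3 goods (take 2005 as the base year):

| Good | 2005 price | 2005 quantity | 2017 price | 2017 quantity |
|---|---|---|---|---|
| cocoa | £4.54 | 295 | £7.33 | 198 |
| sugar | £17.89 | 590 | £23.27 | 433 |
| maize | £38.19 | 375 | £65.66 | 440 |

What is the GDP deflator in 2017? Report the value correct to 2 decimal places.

Nominal GDP 2017 = 7.33·198 + 23.27·433 + 65.66·440 = 40417.65.
Real GDP 2017 (at 2005 prices) = 4.54·198 + 17.89·433 + 38.19·440 = 25448.89.
Deflator = Nominal/Real × 100 = 40417.65/25448.89 × 100 = 158.819.

158.82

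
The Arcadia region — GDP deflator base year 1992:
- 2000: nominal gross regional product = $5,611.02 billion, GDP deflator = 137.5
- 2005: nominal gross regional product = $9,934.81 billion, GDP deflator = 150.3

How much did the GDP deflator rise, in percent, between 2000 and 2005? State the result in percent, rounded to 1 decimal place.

Price-level change = 150.3 / 137.5 − 1 = 0.0931.

9.3%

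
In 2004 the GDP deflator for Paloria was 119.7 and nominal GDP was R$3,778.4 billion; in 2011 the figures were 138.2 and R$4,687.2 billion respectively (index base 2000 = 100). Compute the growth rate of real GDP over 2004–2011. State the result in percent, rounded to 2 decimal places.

Deflate each year: 2004 → 3778.4/1.197 = 3156.56; 2011 → 4687.2/1.382 = 3391.61.
So real GDP changed by 3391.61/3156.56 − 1 = 0.0745, i.e. 7.45%.

7.45%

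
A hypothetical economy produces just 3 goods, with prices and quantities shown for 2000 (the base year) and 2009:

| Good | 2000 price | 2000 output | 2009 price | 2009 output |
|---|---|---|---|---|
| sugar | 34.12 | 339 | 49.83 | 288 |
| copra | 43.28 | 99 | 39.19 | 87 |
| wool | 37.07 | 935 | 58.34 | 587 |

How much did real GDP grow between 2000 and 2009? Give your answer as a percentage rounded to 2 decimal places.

Real GDP 2000 = Nominal GDP 2000 = 34.12·339 + 43.28·99 + 37.07·935 = 50511.85.
Real GDP 2009 (at 2000 prices) = 34.12·288 + 43.28·87 + 37.07·587 = 35352.01.
Real growth = 35352.01/50511.85 − 1 = -0.3001.

-30.01%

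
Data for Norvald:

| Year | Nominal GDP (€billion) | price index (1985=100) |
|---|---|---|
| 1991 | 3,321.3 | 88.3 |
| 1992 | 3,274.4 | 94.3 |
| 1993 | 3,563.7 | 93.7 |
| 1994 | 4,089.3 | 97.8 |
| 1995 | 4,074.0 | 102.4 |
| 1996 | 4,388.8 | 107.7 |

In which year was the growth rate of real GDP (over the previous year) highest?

1992: real = 3274.4/0.943 = 3472.32; growth vs 1991 (3761.38) = -7.68%.
1993: real = 3563.7/0.937 = 3803.31; growth vs 1992 (3472.32) = 9.53%.
1994: real = 4089.3/0.978 = 4181.29; growth vs 1993 (3803.31) = 9.94%.
1995: real = 4074.0/1.024 = 3978.52; growth vs 1994 (4181.29) = -4.85%.
1996: real = 4388.8/1.077 = 4075.02; growth vs 1995 (3978.52) = 2.43%.

1994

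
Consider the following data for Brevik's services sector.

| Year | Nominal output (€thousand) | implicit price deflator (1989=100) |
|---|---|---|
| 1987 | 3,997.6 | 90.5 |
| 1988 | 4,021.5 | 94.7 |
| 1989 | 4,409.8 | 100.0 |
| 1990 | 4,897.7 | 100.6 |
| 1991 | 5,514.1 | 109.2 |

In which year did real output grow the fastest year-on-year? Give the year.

1990

1988: real = 4021.5/0.947 = 4246.57; growth vs 1987 (4417.24) = -3.86%.
1989: real = 4409.8/1.000 = 4409.80; growth vs 1988 (4246.57) = 3.84%.
1990: real = 4897.7/1.006 = 4868.49; growth vs 1989 (4409.80) = 10.40%.
1991: real = 5514.1/1.092 = 5049.54; growth vs 1990 (4868.49) = 3.72%.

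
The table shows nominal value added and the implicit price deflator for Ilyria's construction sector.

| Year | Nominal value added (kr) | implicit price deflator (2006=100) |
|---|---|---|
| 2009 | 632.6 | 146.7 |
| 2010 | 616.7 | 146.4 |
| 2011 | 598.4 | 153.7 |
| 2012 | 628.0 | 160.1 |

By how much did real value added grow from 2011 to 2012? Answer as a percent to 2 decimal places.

Real value added 2011 = 598.4/1.537 = 389.33.
Real value added 2012 = 628.0/1.601 = 392.25.
Change = 392.25/389.33 − 1 = 0.0075.

0.75%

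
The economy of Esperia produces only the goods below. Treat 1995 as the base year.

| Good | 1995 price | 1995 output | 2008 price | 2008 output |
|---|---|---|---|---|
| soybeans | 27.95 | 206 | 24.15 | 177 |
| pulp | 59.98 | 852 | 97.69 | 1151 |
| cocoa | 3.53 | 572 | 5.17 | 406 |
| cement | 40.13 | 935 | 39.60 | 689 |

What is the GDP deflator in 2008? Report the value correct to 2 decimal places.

141.75

Nominal GDP 2008 = 24.15·177 + 97.69·1151 + 5.17·406 + 39.60·689 = 146099.16.
Real GDP 2008 (at 1995 prices) = 27.95·177 + 59.98·1151 + 3.53·406 + 40.13·689 = 103066.88.
Deflator = Nominal/Real × 100 = 146099.16/103066.88 × 100 = 141.752.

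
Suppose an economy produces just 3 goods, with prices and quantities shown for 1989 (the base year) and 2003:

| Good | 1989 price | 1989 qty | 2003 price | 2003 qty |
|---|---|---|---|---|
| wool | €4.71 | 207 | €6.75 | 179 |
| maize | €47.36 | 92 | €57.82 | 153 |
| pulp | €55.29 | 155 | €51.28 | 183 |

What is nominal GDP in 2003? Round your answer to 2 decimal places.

Nominal GDP 2003 = Σ (p_2003 × q_2003) = 6.75·179 + 57.82·153 + 51.28·183 = 19438.95.

€19438.95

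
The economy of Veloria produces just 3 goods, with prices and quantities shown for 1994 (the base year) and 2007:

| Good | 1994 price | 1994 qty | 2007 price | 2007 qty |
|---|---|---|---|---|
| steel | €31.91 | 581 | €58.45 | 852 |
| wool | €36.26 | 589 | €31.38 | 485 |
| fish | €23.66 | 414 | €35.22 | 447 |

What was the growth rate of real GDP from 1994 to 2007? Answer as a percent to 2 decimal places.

11.38%

Real GDP 1994 = Nominal GDP 1994 = 31.91·581 + 36.26·589 + 23.66·414 = 49692.09.
Real GDP 2007 (at 1994 prices) = 31.91·852 + 36.26·485 + 23.66·447 = 55349.44.
Real growth = 55349.44/49692.09 − 1 = 0.1138.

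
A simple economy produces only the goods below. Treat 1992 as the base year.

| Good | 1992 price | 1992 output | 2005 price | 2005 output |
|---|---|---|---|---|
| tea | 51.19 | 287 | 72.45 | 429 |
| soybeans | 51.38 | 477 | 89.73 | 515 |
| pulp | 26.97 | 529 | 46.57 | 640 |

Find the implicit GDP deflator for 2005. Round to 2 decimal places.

Nominal GDP 2005 = 72.45·429 + 89.73·515 + 46.57·640 = 107096.80.
Real GDP 2005 (at 1992 prices) = 51.19·429 + 51.38·515 + 26.97·640 = 65682.01.
Deflator = Nominal/Real × 100 = 107096.80/65682.01 × 100 = 163.053.

163.05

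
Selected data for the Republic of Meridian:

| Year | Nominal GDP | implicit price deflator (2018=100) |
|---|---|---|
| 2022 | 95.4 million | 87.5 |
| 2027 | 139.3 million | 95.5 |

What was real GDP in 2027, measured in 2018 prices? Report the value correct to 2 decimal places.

Real GDP = Nominal / (implicit price deflator/100) = 139.3 / 0.955 = 145.86.

145.86 million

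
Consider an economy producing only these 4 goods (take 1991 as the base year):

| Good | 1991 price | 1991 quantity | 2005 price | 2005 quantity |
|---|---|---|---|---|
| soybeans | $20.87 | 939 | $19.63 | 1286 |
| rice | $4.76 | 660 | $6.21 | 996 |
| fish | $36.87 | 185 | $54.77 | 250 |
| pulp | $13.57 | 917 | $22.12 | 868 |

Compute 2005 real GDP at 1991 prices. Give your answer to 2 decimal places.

$52576.04

Real GDP 2005 = Σ (p_1991 × q_2005) = 20.87·1286 + 4.76·996 + 36.87·250 + 13.57·868 = 52576.04.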